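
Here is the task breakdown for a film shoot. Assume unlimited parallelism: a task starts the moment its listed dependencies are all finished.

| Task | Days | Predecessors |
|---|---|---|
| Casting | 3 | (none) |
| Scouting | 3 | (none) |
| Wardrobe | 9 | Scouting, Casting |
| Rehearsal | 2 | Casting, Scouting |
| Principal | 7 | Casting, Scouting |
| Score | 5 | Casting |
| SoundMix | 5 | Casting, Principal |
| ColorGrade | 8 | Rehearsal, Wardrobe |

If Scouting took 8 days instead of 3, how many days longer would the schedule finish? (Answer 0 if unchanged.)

Baseline: Scouting→Wardrobe→ColorGrade = 3+9+8 = 20 → 20 days.
Scouting is on the critical path; changing it to 8 makes that path 25 days.
The critical path is still Scouting→Wardrobe→ColorGrade; finish is now 25 days.
Change in finish: 25 − 20 = +5 days.

5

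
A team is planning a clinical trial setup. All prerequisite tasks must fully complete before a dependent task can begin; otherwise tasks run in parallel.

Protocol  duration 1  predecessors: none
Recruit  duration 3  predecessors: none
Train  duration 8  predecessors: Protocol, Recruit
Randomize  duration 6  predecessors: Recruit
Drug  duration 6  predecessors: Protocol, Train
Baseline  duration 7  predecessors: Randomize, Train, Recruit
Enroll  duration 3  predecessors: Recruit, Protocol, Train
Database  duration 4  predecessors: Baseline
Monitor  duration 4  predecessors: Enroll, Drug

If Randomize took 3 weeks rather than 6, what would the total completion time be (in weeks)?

22

Actual critical path: Recruit→Train→Baseline→Database = 3+8+7+4 = 22 ⇒ 22 weeks.
The longest path through Randomize is only 20 weeks, so Randomize has float 2.
That remains the longest chain; total 22 weeks.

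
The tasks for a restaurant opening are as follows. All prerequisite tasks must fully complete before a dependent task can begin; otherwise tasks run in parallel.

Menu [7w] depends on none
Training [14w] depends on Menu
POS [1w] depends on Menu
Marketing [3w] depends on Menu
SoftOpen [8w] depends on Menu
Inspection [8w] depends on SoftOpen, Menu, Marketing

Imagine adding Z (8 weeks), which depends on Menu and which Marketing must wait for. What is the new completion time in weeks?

Originally the plan takes 23 weeks.
With Z inserted, Marketing now waits for max(Menu, Z).
New critical path: Menu→Z→Marketing→Inspection = 7+8+3+8 = 26 ⇒ 26 weeks.

26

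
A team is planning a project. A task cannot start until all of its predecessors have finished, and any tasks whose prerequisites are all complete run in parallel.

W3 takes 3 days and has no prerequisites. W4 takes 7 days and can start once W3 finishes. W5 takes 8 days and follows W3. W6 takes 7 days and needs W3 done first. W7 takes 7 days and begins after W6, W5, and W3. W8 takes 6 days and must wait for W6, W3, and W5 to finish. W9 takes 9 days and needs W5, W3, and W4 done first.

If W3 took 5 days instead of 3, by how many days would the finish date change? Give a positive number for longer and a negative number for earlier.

As given, the longest chain is W3→W5→W9 = 3+8+9 = 20, so the finish is 20 days.
W3 is on the critical path; changing it to 5 makes that path 22 days.
That remains the longest chain; total 22 days.
Change in finish: 22 − 20 = +2 days.

2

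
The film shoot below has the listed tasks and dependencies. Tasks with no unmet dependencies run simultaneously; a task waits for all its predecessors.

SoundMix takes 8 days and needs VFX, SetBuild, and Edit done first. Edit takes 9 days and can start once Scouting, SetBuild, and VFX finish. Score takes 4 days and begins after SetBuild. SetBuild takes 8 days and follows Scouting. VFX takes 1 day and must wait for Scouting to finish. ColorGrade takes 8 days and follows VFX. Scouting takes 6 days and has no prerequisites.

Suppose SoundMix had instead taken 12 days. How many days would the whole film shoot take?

The binding path is Scouting→SetBuild→Edit→SoundMix = 6+8+9+8 = 31; finish at 31 days.
Since SoundMix is critical, the +4 change carries straight to that chain (now 35 days).
That remains the longest chain; total 35 days.

35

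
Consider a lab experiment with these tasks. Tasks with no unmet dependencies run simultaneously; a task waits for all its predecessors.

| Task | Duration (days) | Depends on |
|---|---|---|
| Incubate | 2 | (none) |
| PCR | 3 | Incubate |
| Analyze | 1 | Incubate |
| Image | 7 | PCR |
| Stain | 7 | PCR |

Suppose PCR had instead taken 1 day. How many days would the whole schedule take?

10

Actual critical path: Incubate→PCR→Image = 2+3+7 = 12 ⇒ 12 days.
PCR is on the critical path; changing it to 1 makes that path 10 days.
The critical path is still Incubate→PCR→Image; finish is now 10 days.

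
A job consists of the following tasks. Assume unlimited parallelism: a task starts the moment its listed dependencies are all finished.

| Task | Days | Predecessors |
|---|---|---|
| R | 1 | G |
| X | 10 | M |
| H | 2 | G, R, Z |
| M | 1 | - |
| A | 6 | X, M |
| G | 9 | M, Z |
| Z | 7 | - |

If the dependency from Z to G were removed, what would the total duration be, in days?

With the dependency in place, Z→G→R→H = 7+9+1+2 = 19 sets the finish at 19 days.
Without Z→G, G's earliest start moves from 7 to 1.
After: M→X→A = 1+10+6 = 17 → 17 days.

17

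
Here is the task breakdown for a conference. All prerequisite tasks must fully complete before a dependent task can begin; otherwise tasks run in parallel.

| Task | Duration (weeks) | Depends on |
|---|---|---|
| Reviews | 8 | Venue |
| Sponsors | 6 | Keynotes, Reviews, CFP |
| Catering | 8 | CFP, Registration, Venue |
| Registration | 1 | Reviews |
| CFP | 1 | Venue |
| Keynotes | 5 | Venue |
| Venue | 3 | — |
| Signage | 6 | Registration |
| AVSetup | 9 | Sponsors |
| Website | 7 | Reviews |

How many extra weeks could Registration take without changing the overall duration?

6

The longest chain is Venue→Reviews→Sponsors→AVSetup = 3+8+6+9 = 26; overall finish 26 weeks.
Longest path through Registration: 20 weeks (earliest finish 12, latest finish 18).
Float = 26 − 20 = 6.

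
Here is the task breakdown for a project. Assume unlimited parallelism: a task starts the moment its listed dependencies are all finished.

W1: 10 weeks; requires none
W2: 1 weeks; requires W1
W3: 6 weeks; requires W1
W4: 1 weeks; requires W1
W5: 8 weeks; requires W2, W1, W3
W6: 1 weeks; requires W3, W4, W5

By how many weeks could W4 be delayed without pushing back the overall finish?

13

The longest chain is W1→W3→W5→W6 = 10+6+8+1 = 25; overall finish 25 weeks.
The longest chain containing W4 totals 12 weeks.
Float = 25 − 12 = 13.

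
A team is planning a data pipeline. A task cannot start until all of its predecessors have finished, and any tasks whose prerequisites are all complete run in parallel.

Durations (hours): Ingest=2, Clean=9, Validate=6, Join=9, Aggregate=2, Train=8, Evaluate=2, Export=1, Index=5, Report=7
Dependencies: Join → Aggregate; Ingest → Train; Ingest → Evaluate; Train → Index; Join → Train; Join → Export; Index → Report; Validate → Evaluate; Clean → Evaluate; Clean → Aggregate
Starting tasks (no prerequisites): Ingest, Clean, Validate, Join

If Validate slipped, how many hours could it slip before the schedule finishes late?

Critical path: Join→Train→Index→Report = 9+8+5+7 = 29, so the finish is 29 hours.
Validate finishes as early as 6 and must finish by 27.
Float = 29 − 8 = 21.

21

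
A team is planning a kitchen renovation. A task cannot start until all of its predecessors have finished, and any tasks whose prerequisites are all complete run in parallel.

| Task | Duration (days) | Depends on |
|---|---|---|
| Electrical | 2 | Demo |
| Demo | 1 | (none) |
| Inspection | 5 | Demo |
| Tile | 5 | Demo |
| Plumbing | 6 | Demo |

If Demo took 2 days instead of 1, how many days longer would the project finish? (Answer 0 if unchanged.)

1

Baseline: Demo→Plumbing = 1+6 = 7 → 7 days.
Demo is on the critical path; changing it to 2 makes that path 8 days.
No other chain overtakes it, so the finish is 8 days.
Change in finish: 8 − 7 = +1 days.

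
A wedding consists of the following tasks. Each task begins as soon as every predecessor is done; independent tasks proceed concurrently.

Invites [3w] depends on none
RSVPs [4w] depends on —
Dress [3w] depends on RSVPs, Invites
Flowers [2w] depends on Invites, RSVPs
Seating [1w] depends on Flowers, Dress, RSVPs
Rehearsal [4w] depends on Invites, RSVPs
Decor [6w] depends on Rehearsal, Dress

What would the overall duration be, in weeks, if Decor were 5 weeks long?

13

Actual critical path: RSVPs→Rehearsal→Decor = 4+4+6 = 14 ⇒ 14 weeks.
Decor is on the critical path; changing it to 5 makes that path 13 weeks.
The critical path is still RSVPs→Rehearsal→Decor; finish is now 13 weeks.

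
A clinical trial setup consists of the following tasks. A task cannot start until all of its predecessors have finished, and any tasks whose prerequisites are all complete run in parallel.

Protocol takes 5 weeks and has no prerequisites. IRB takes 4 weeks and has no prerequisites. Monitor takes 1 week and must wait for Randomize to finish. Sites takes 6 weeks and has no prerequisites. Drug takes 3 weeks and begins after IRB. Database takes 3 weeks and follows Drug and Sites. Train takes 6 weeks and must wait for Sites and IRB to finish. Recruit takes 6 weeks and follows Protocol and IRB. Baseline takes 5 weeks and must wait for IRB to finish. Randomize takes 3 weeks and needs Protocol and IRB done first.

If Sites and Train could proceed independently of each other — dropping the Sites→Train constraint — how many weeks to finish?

11

With the dependency in place, Sites→Train = 6+6 = 12 sets the finish at 12 weeks.
Without Sites→Train, Train's earliest start moves from 6 to 4.
New critical path: Protocol→Recruit = 5+6 = 11 ⇒ 11 weeks.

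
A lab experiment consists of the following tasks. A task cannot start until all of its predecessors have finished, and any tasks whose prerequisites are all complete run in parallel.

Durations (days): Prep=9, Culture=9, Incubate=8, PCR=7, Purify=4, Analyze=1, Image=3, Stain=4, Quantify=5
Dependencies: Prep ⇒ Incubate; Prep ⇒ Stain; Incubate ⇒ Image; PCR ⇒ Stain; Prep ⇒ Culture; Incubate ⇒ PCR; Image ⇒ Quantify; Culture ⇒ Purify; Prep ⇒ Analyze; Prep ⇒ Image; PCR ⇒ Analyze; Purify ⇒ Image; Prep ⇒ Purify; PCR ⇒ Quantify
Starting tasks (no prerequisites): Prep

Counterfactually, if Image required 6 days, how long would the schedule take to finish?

Baseline: Prep→Culture→Purify→Image→Quantify = 9+9+4+3+5 = 30 → 30 days.
Image lies on that path, so at 6 days the path becomes 33 days.
The critical path is still Prep→Culture→Purify→Image→Quantify; finish is now 33 days.

33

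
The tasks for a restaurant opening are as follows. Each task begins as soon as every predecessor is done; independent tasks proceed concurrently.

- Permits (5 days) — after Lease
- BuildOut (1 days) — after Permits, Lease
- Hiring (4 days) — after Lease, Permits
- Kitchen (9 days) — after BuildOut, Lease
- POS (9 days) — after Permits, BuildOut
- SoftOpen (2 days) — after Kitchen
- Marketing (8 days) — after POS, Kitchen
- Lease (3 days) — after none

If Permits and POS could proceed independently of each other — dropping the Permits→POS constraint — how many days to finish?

26

Before: longest chain Lease→Permits→BuildOut→Kitchen→Marketing = 3+5+1+9+8 = 26, finish 26.
Dropping Permits→POS doesn't change POS's earliest start (9); another predecessor still binds.
After: Lease→Permits→BuildOut→Kitchen→Marketing = 3+5+1+9+8 = 26 → 26 days.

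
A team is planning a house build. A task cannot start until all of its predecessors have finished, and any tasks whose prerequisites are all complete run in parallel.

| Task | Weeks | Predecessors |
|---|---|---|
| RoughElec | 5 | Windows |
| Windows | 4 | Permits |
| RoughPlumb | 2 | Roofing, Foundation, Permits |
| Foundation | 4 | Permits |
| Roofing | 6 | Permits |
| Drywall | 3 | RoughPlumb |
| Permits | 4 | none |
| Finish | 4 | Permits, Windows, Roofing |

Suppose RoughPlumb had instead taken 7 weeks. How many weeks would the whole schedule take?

As given, the longest chain is Permits→Roofing→RoughPlumb→Drywall = 4+6+2+3 = 15, so the finish is 15 weeks.
RoughPlumb lies on that path, so at 7 weeks the path becomes 20 weeks.
No other chain overtakes it, so the finish is 20 weeks.

20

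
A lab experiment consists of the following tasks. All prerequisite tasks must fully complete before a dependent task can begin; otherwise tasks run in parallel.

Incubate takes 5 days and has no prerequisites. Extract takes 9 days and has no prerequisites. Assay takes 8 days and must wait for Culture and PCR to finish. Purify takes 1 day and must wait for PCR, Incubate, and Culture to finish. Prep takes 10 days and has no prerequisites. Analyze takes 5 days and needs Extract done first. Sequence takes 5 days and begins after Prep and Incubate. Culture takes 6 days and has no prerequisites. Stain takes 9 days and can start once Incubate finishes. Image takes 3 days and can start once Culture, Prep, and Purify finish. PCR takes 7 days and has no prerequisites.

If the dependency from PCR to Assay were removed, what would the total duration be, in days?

15

Original critical path: Prep→Sequence = 10+5 = 15 ⇒ 15 days.
Without PCR→Assay, Assay's earliest start moves from 7 to 6.
The longest chain is now Prep→Sequence = 10+5 = 15, so the project takes 15 days.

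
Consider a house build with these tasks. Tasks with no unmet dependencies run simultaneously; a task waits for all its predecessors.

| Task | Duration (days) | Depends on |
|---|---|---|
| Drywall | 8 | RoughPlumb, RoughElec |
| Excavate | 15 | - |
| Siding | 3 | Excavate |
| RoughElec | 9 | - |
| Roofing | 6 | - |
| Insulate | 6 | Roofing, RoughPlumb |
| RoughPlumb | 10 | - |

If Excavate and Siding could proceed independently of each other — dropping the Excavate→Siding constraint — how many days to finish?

18

With the dependency in place, Excavate→Siding = 15+3 = 18 sets the finish at 18 days.
Without Excavate→Siding, Siding's earliest start moves from 15 to 0.
After: RoughPlumb→Drywall = 10+8 = 18 → 18 days.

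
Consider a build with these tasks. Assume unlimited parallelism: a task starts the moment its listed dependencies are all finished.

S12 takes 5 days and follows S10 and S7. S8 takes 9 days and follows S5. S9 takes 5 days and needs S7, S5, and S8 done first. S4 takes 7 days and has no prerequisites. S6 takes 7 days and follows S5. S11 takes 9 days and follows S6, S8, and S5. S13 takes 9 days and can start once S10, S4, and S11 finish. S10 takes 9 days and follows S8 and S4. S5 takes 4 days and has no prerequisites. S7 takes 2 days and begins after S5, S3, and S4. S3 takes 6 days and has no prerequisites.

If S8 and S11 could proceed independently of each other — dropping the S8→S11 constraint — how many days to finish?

Original critical path: S5→S8→S10→S13 = 4+9+9+9 = 31 ⇒ 31 days.
Without S8→S11, S11's earliest start moves from 13 to 11.
New critical path: S5→S8→S10→S13 = 4+9+9+9 = 31 ⇒ 31 days.

31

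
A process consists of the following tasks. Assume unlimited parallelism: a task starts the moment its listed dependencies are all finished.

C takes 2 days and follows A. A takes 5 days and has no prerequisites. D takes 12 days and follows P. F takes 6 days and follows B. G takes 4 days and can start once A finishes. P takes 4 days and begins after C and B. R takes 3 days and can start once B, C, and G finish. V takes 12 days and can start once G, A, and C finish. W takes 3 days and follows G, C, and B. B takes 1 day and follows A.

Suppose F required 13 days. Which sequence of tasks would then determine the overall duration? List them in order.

Baseline: A→C→P→D = 5+2+4+12 = 23 → 23 days.
F is off the critical path — its longest chain is 12 days, giving 11 of slack.
That remains the longest chain; total 23 days.

A, C, P, D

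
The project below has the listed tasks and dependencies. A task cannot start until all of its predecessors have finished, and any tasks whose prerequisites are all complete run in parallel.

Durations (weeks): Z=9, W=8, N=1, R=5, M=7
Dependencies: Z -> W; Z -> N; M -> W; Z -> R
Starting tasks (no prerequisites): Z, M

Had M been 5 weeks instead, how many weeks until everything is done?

17

Critical path before the change: Z→W = 9+8 = 17 giving 17 weeks.
The longest path through M is only 15 weeks, so M has float 2.
That remains the longest chain; total 17 weeks.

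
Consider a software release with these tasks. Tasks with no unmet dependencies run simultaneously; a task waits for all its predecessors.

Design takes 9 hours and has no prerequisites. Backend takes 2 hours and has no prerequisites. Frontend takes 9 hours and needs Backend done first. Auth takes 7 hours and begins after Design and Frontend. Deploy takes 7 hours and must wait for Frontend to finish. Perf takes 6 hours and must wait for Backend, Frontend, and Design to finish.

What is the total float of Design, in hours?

The longest chain is Backend→Frontend→Auth = 2+9+7 = 18; overall finish 18 hours.
Design finishes as early as 9 and must finish by 11.
Float = 18 − 16 = 2.

2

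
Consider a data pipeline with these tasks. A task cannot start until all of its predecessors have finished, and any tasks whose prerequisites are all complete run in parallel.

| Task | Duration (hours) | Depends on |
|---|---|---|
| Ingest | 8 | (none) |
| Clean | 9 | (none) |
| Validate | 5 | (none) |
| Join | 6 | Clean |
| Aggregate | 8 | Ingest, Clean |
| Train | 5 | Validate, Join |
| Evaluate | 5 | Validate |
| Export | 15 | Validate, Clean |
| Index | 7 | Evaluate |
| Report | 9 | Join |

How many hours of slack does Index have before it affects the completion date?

Critical path: Clean→Join→Report = 9+6+9 = 24, so the finish is 24 hours.
Index finishes as early as 17 and must finish by 24.
Float = 24 − 17 = 7.

7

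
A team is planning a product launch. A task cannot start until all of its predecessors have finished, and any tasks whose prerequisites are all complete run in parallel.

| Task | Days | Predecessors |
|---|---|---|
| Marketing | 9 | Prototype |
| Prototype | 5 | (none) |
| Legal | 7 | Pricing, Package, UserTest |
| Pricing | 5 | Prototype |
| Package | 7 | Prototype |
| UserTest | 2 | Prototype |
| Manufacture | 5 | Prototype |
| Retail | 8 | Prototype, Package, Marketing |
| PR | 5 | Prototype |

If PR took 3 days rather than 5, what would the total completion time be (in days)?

22

Baseline: Prototype→Marketing→Retail = 5+9+8 = 22 → 22 days.
PR is off the critical path — its longest chain is 10 days, giving 12 of slack.
The critical path is still Prototype→Marketing→Retail; finish is now 22 days.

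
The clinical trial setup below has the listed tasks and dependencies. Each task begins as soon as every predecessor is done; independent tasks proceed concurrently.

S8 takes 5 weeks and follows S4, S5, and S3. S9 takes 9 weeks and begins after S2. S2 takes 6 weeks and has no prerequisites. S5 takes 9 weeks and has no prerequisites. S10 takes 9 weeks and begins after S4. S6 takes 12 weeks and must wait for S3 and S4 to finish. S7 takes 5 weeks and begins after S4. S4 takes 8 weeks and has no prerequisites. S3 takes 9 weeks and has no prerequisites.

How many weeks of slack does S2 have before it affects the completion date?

6

S3→S6 = 9+12 = 21 sets the makespan at 21 weeks.
The longest chain containing S2 totals 15 weeks.
Float = 21 − 15 = 6.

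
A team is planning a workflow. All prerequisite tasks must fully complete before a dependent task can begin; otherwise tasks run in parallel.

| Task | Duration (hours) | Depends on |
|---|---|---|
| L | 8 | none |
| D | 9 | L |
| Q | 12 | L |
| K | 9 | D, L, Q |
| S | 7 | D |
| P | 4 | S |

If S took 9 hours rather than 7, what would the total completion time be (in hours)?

Actual critical path: L→Q→K = 8+12+9 = 29 ⇒ 29 hours.
The longest path through S is only 28 hours, so S has float 1.
New critical path: L→D→S→P = 8+9+9+4 = 30 ⇒ 30 hours.

30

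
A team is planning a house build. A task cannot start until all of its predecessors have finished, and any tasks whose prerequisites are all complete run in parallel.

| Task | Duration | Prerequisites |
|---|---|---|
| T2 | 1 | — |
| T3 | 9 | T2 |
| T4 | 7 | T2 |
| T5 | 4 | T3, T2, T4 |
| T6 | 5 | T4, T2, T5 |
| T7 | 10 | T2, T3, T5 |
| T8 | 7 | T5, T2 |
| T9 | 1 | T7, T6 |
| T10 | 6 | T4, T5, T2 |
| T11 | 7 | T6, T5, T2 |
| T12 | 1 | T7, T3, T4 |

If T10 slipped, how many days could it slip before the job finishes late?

Critical path: T2→T3→T5→T6→T11 = 1+9+4+5+7 = 26, so the finish is 26 days.
The longest chain containing T10 totals 20 days.
So T10 can slip 26 − 20 = 6 days.

6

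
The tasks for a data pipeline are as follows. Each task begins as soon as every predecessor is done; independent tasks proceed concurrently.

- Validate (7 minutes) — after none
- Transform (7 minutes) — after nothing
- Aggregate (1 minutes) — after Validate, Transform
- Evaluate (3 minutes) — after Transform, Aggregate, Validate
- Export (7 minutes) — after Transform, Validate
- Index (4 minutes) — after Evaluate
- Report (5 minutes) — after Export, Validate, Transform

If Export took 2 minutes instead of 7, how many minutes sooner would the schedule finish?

Baseline: Validate→Export→Report = 7+7+5 = 19 → 19 minutes.
Export is on the critical path; changing it to 2 makes that path 14 minutes.
Now Validate→Aggregate→Evaluate→Index = 7+1+3+4 = 15 is longest, so the finish becomes 15 minutes.
Change in finish: 15 − 19 = -4 minutes.

4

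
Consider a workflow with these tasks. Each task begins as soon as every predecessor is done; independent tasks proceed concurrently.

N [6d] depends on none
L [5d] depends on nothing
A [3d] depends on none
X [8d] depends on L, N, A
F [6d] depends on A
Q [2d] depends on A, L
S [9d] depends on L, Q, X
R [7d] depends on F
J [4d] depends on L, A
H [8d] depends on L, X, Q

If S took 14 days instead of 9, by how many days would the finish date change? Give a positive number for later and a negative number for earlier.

Actual critical path: N→X→S = 6+8+9 = 23 ⇒ 23 days.
Since S is critical, the +5 change carries straight to that chain (now 28 days).
No other chain overtakes it, so the finish is 28 days.
Change in finish: 28 − 23 = +5 days.

5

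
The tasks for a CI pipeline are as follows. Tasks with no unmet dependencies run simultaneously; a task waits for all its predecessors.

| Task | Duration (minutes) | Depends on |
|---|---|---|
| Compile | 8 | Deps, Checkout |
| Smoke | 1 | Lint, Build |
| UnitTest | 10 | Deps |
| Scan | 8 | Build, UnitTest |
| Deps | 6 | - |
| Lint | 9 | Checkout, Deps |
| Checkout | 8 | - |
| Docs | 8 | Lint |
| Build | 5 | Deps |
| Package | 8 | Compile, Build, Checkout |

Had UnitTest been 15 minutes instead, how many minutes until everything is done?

Critical path before the change: Checkout→Lint→Docs = 8+9+8 = 25 giving 25 minutes.
UnitTest has 1 minute of float (longest path through it is 24).
The binding chain switches to Deps→UnitTest→Scan = 6+15+8 = 29; finish 29 minutes.

29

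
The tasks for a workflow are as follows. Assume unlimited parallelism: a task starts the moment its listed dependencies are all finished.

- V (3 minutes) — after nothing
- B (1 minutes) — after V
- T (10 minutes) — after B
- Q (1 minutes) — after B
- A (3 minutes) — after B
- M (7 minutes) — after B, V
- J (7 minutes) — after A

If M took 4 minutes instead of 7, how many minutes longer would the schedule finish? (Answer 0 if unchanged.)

Actual critical path: V→B→T = 3+1+10 = 14 ⇒ 14 minutes.
M has 3 minutes of float (longest path through it is 11).
That remains the longest chain; total 14 minutes.
Change in finish: 14 − 14 = +0 minutes.

0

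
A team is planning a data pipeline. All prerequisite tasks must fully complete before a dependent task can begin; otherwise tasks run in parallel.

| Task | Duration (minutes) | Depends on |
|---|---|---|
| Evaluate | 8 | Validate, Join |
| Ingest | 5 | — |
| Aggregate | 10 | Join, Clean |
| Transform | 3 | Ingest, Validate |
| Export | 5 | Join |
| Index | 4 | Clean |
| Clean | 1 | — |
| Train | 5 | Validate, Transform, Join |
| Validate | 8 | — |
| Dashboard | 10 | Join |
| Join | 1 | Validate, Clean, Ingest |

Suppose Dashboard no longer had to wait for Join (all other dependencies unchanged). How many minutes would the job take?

Before: longest chain Validate→Join→Aggregate = 8+1+10 = 19, finish 19.
Without Join→Dashboard, Dashboard's earliest start moves from 9 to 0.
After: Validate→Join→Aggregate = 8+1+10 = 19 → 19 minutes.

19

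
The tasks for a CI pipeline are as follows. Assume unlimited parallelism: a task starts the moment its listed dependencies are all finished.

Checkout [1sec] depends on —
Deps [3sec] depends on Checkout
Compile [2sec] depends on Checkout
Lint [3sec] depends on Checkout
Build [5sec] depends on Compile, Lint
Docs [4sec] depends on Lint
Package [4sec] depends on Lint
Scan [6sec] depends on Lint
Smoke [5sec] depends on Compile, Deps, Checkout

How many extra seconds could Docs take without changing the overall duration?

Checkout→Lint→Scan = 1+3+6 = 10 sets the makespan at 10 seconds.
Docs finishes as early as 8 and must finish by 10.
Float = 10 − 8 = 2.

2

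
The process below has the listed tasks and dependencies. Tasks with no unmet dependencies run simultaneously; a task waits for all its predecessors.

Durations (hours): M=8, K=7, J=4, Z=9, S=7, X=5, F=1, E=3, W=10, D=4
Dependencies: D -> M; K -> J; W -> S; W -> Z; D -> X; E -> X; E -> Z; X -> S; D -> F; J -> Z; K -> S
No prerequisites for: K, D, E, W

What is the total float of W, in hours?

1

K→J→Z = 7+4+9 = 20 sets the makespan at 20 hours.
The longest chain containing W totals 19 hours.
Slack of W = 1 − 0 = 1 hour.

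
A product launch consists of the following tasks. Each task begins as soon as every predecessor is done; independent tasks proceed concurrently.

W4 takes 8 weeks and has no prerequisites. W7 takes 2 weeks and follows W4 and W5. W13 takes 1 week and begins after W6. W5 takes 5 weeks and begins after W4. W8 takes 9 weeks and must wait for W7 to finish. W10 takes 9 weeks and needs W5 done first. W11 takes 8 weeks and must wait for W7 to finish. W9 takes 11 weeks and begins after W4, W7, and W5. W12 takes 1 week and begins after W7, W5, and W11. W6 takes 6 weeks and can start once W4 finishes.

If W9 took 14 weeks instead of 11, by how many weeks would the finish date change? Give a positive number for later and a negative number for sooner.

3

Actual critical path: W4→W5→W7→W9 = 8+5+2+11 = 26 ⇒ 26 weeks.
W9 is on the critical path; changing it to 14 makes that path 29 weeks.
No other chain overtakes it, so the finish is 29 weeks.
Change in finish: 29 − 26 = +3 weeks.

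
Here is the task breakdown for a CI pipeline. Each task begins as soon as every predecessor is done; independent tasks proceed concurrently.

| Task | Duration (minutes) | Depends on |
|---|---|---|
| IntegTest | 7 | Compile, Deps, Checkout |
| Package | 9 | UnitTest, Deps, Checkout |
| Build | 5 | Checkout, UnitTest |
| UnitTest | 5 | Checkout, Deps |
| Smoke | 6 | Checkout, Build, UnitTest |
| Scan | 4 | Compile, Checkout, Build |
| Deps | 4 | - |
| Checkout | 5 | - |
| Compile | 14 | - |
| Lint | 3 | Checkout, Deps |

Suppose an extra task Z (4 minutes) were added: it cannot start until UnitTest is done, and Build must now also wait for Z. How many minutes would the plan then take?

25

Originally the plan takes 21 minutes.
With Z inserted, Build now waits for max(Checkout, UnitTest, Z).
New critical path: Checkout→UnitTest→Z→Build→Smoke = 5+5+4+5+6 = 25 ⇒ 25 minutes.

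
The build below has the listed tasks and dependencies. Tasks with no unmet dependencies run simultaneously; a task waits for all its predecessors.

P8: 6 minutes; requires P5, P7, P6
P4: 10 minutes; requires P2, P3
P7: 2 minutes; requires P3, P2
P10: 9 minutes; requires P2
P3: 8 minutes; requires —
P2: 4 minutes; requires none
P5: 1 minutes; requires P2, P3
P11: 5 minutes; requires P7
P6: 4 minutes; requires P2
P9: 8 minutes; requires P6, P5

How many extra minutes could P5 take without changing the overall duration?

P3→P4 = 8+10 = 18 sets the makespan at 18 minutes.
The longest chain containing P5 totals 17 minutes.
Float = 18 − 17 = 1.

1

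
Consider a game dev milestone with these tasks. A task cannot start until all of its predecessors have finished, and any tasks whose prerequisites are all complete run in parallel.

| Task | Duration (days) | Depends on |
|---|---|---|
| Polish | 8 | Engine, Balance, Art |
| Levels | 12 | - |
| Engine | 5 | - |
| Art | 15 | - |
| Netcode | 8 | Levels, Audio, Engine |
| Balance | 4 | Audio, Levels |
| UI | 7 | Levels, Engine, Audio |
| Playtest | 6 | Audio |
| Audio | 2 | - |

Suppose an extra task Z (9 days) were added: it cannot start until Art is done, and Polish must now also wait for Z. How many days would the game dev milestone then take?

32

Originally the game dev milestone takes 24 days.
With Z inserted, Polish now waits for max(Engine, Balance, Art, Z).
New critical path: Art→Z→Polish = 15+9+8 = 32 ⇒ 32 days.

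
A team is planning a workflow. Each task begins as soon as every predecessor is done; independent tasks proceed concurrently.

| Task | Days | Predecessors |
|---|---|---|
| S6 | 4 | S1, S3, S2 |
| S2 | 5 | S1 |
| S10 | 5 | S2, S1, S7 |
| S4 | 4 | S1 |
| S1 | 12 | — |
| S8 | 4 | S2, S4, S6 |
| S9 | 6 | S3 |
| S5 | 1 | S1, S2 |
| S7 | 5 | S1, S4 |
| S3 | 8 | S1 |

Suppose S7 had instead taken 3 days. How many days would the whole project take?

28

Actual critical path: S1→S3→S6→S8 = 12+8+4+4 = 28 ⇒ 28 days.
S7 is off the critical path — its longest chain is 26 days, giving 2 of slack.
No other chain overtakes it, so the finish is 28 days.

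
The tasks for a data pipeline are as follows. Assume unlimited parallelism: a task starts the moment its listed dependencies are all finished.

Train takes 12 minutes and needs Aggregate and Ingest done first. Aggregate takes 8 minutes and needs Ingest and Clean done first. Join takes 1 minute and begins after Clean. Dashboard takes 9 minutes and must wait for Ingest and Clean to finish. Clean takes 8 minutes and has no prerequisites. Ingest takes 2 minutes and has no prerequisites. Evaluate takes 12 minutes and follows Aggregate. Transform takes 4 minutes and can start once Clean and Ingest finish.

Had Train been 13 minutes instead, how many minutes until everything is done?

As given, the longest chain is Clean→Aggregate→Train = 8+8+12 = 28, so the finish is 28 minutes.
Since Train is critical, the +1 change carries straight to that chain (now 29 minutes).
The critical path is still Clean→Aggregate→Train; finish is now 29 minutes.

29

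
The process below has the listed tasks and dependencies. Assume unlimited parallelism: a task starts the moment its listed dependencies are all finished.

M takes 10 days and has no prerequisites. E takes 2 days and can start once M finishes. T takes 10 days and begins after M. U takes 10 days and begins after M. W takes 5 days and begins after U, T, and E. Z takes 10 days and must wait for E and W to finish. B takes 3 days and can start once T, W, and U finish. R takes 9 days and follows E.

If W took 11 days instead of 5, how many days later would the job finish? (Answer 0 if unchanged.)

6

Baseline: M→T→W→Z = 10+10+5+10 = 35 → 35 days.
W is on the critical path; changing it to 11 makes that path 41 days.
No other chain overtakes it, so the finish is 41 days.
Change in finish: 41 − 35 = +6 days.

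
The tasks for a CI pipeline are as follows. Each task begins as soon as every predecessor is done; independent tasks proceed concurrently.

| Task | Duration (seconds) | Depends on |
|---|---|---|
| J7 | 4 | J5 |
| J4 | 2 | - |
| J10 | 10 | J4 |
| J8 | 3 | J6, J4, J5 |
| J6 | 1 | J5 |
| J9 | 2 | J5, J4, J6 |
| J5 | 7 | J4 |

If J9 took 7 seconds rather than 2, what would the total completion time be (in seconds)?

Actual critical path: J4→J5→J6→J8 = 2+7+1+3 = 13 ⇒ 13 seconds.
J9 is off the critical path — its longest chain is 12 seconds, giving 1 of slack.
New critical path: J4→J5→J6→J9 = 2+7+1+7 = 17 ⇒ 17 seconds.

17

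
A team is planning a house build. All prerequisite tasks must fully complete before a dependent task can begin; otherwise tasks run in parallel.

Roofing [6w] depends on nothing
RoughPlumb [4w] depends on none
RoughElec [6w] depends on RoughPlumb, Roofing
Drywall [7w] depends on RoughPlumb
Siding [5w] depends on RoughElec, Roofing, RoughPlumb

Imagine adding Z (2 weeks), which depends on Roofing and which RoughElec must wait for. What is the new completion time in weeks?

19

Originally the schedule takes 17 weeks.
With Z inserted, RoughElec now waits for max(RoughPlumb, Roofing, Z).
New critical path: Roofing→Z→RoughElec→Siding = 6+2+6+5 = 19 ⇒ 19 weeks.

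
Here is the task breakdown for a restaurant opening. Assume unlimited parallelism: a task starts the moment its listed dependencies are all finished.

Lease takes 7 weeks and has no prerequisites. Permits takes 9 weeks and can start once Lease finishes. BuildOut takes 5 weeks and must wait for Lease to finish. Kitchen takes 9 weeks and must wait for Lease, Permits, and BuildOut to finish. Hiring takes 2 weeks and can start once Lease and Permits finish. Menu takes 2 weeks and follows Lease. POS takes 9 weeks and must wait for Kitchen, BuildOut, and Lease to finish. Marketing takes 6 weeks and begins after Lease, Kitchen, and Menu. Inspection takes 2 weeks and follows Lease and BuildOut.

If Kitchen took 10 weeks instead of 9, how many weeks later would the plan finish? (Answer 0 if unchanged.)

Actual critical path: Lease→Permits→Kitchen→POS = 7+9+9+9 = 34 ⇒ 34 weeks.
Kitchen is on the critical path; changing it to 10 makes that path 35 weeks.
That remains the longest chain; total 35 weeks.
Change in finish: 35 − 34 = +1 weeks.

1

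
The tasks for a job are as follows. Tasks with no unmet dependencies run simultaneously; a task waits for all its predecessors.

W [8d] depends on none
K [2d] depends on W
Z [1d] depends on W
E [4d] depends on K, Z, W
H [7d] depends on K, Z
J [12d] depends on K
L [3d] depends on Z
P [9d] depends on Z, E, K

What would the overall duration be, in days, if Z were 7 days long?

28

Critical path before the change: W→K→E→P = 8+2+4+9 = 23 giving 23 days.
Z has 1 day of float (longest path through it is 22).
Now W→Z→E→P = 8+7+4+9 = 28 is longest, so the finish becomes 28 days.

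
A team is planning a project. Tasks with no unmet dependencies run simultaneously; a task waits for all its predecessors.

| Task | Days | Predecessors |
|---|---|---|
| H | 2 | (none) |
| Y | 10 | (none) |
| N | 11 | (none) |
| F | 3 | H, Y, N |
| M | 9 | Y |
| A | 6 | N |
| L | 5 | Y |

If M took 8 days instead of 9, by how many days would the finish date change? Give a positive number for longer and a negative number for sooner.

Baseline: Y→M = 10+9 = 19 → 19 days.
Since M is critical, the -1 change carries straight to that chain (now 18 days).
No other chain overtakes it, so the finish is 18 days.
Change in finish: 18 − 19 = -1 days.

-1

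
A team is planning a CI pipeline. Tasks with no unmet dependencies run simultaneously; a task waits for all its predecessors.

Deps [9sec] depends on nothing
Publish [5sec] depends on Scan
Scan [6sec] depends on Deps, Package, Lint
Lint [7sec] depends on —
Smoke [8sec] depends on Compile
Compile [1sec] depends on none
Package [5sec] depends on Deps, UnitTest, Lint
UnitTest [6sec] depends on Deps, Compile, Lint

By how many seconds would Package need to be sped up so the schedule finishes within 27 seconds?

4

Current finish: 31 seconds; target: 27.
Package is on every critical path, so each second cut from Package cuts the finish by one (this holds down to a finish of 27).
Need 31 − 27 = 4 seconds off Package → Package becomes 1 second, finish becomes 27.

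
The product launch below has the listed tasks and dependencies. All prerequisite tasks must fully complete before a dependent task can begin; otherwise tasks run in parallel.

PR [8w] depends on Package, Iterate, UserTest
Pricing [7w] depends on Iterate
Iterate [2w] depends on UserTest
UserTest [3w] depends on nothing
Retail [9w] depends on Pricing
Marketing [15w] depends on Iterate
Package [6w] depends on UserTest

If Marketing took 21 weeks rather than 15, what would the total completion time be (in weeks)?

26

As given, the longest chain is UserTest→Iterate→Pricing→Retail = 3+2+7+9 = 21, so the finish is 21 weeks.
Marketing has 1 week of float (longest path through it is 20).
New critical path: UserTest→Iterate→Marketing = 3+2+21 = 26 ⇒ 26 weeks.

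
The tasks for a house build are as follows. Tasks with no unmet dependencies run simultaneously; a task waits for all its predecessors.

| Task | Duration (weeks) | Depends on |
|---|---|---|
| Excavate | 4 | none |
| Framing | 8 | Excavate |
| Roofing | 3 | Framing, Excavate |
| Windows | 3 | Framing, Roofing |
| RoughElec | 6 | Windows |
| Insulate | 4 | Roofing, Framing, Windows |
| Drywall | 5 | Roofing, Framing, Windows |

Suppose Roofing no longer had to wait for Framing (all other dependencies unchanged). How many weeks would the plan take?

21

Original critical path: Excavate→Framing→Roofing→Windows→RoughElec = 4+8+3+3+6 = 24 ⇒ 24 weeks.
Without Framing→Roofing, Roofing's earliest start moves from 12 to 4.
The longest chain is now Excavate→Framing→Windows→RoughElec = 4+8+3+6 = 21, so the plan takes 21 weeks.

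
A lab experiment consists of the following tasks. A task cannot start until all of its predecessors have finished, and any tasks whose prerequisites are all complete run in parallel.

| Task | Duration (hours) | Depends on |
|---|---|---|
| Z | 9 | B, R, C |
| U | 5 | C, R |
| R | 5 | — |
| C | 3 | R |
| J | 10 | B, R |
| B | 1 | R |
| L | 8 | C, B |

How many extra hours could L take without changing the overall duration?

1

R→C→Z = 5+3+9 = 17 sets the makespan at 17 hours.
The longest chain containing L totals 16 hours.
Float = 17 − 16 = 1.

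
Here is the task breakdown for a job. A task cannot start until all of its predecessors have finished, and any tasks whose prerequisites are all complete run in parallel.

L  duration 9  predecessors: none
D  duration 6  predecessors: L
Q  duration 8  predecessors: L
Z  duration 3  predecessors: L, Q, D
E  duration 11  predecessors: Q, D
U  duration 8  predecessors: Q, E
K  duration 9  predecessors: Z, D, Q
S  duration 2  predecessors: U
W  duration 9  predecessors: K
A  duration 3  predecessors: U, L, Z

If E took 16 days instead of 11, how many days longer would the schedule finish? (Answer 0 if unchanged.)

5

As given, the longest chain is L→Q→E→U→A = 9+8+11+8+3 = 39, so the finish is 39 days.
E is on the critical path; changing it to 16 makes that path 44 days.
No other chain overtakes it, so the finish is 44 days.
Change in finish: 44 − 39 = +5 days.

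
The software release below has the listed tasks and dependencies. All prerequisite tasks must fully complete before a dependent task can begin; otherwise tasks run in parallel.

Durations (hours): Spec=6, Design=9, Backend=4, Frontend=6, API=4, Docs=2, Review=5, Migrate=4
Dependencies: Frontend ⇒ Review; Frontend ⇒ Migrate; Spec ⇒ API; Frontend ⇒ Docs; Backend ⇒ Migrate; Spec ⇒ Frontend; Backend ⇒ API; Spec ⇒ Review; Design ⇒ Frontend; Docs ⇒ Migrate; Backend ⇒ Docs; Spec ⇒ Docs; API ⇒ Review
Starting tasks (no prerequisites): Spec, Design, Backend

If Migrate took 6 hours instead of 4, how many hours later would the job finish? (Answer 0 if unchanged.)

Critical path before the change: Design→Frontend→Docs→Migrate = 9+6+2+4 = 21 giving 21 hours.
Since Migrate is critical, the +2 change carries straight to that chain (now 23 hours).
The critical path is still Design→Frontend→Docs→Migrate; finish is now 23 hours.
Change in finish: 23 − 21 = +2 hours.

2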